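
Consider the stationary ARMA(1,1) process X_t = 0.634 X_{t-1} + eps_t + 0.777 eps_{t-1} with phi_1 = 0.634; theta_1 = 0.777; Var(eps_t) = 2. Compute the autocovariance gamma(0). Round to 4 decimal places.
\gamma(0) = 8.6581

Multiply the model equation by X_{t-k} and take expectations. With theta_0 = psi_0 = 1 and psi_j the MA(infinity) weights, this gives
  gamma(k) - sum_i phi_i gamma(k-i) = c_k,
  c_k = sigma^2 * sum_{j=k..q} theta_j psi_{j-k}   (c_k = 0 for k > q),
using gamma(-m) = gamma(m).
psi-weights needed (psi_j = theta_j + sum_i phi_i psi_{j-i}):
  psi_1 = theta_1 + phi_1 = 0.777 + (0.634) = 1.411
Right-hand sides:
  c_0 = sigma^2 (1 + theta_1 psi_1) = 2 * (1 + (0.777)(1.411)) = 2 * 2.096347 = 4.192694
  c_1 = sigma^2 theta_1 = 2 * (0.777) = 1.554
  c_2 = 0
Equations for k = 0 and k = 1 (AR order 1):
  gamma(0) = phi_1 gamma(1) + c_0
  gamma(1) = phi_1 gamma(0) + c_1
Substituting the second into the first: gamma(0) (1 - phi_1^2) = c_0 + phi_1 c_1, so
  gamma(0) = (c_0 + phi_1 c_1) / (1 - phi_1^2) = (4.192694 + (0.634)(1.554)) / (1 - (0.634)^2) = 5.17793 / 0.598044 = 8.658109.
Therefore gamma(0) = 8.6581 (to 4 decimal places).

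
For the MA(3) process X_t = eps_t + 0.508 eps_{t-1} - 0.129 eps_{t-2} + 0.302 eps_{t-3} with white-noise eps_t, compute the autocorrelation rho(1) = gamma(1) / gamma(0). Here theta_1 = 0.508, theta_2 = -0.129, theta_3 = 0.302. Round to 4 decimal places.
\rho(1) = 0.2954

For an MA(q) process with theta_0 = 1, the autocovariance is
  gamma(k) = sigma^2 * sum_{i=0..q-k} theta_i * theta_{i+k},
and rho(k) = gamma(k) / gamma(0). Sigma^2 cancels.
  numerator   = (1)*(0.508) + (0.508)*(-0.129) + (-0.129)*(0.302) = 0.40351.
  denominator = (1)^2 + (0.508)^2 + (-0.129)^2 + (0.302)^2 = 1.365909.
  rho(1) = 0.40351 / 1.365909 = 0.2954.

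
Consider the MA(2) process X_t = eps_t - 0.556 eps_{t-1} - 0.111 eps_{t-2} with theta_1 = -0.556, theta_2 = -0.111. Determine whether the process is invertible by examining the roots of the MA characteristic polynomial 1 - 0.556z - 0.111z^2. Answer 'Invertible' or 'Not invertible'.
\text{Invertible}

The MA(q) characteristic polynomial is P(z) = 1 - 0.556z - 0.111z^2.
Invertibility requires all roots to lie outside the unit circle, i.e. |z| > 1 for every root.
Set 1 + (-0.556) z + (-0.111) z^2 = 0, i.e. a z^2 + b z + c = 0 with a = -0.111, b = -0.556, c = 1.
Discriminant D = b^2 - 4ac = (-0.556)^2 - 4*(-0.111)*1 = 0.309136 - (-0.444) = 0.753136.
D >= 0, so the roots are real: z = (-b +/- sqrt(D)) / (2a) = (0.556 +/- 0.867834) / (-0.222).
  z_1 = (0.556 + 0.867834) / (-0.222) = -6.4137,   |z_1| = 6.4137.
  z_2 = (0.556 - 0.867834) / (-0.222) = 1.4047,   |z_2| = 1.4047.
Moduli of all roots: 6.4137, 1.4047.
All moduli strictly greater than 1? Yes.
Verdict: Invertible.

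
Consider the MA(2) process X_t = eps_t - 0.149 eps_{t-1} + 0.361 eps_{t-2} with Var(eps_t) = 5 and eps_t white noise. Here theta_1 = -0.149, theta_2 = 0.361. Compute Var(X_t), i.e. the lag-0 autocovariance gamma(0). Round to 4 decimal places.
\gamma(0) = 5.7626

For an MA(q) process X_t = eps_t + sum_i theta_i eps_{t-i} with
Var(eps_t) = sigma^2, the variance is
  gamma(0) = sigma^2 * (1 + sum_i theta_i^2).
  sum_i theta_i^2 = (-0.149)^2 + (0.361)^2 = 0.022201 + 0.130321 = 0.152522.
  gamma(0) = 5 * (1 + 0.152522) = 5 * 1.152522 = 5.76261, which rounds to 5.7626.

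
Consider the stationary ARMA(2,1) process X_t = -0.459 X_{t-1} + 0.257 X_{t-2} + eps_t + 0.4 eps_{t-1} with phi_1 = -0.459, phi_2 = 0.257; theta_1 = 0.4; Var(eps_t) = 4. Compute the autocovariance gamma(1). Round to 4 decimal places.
\gamma(1) = -0.6953

Multiply the model equation by X_{t-k} and take expectations. With theta_0 = psi_0 = 1 and psi_j the MA(infinity) weights, this gives
  gamma(k) - sum_i phi_i gamma(k-i) = c_k,
  c_k = sigma^2 * sum_{j=k..q} theta_j psi_{j-k}   (c_k = 0 for k > q),
using gamma(-m) = gamma(m).
psi-weights needed (psi_j = theta_j + sum_i phi_i psi_{j-i}):
  psi_1 = theta_1 + phi_1 = 0.4 + (-0.459) = -0.059
Right-hand sides:
  c_0 = sigma^2 (1 + theta_1 psi_1) = 4 * (1 + (0.4)(-0.059)) = 4 * 0.9764 = 3.9056
  c_1 = sigma^2 theta_1 = 4 * (0.4) = 1.6
  c_2 = 0
Equations for k = 0, 1, 2 (AR order 2, c_2 = 0):
  (E0) gamma(0) = phi_1 gamma(1) + phi_2 gamma(2) + c_0
  (E1) gamma(1) = phi_1 gamma(0) + phi_2 gamma(1) + c_1
  (E2) gamma(2) = phi_1 gamma(1) + phi_2 gamma(0)
From (E1): gamma(1) = A gamma(0) + B with
  A = phi_1 / (1 - phi_2) = -0.459 / 0.743 = -0.617766,   B = c_1 / (1 - phi_2) = 1.6 / 0.743 = 2.153432.
Insert (E2) into (E0): gamma(0) (1 - phi_2^2) = phi_1 (1 + phi_2) gamma(1) + c_0.
  phi_1 (1 + phi_2) = (-0.459)(1.257) = -0.576963,   1 - phi_2^2 = 0.933951.
Replace gamma(1) by A gamma(0) + B and collect gamma(0):
  gamma(0) [0.933951 - (-0.576963)(-0.617766)] = (-0.576963)(2.153432) + 3.9056
  gamma(0) * 0.577523 = 2.663149
  gamma(0) = 2.663149 / 0.577523 = 4.611331.
  gamma(1) = A gamma(0) + B = (-0.617766)(4.611331) + (2.153432) = -0.69529.
Therefore gamma(1) = -0.6953 (to 4 decimal places).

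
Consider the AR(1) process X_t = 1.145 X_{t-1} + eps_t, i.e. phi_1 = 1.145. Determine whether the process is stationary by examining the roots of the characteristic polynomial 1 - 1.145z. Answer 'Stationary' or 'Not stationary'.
\text{Not stationary}

The AR(p) characteristic polynomial is P(z) = 1 - 1.145z.
Stationarity requires all roots to lie outside the unit circle, i.e. |z| > 1 for every root.
This is linear in z: 1 + (-1.145) z = 0  =>  z = -1/(-1.145) = 0.873362,  |z| = 0.873362.
Moduli of all roots: 0.8734.
All moduli strictly greater than 1? No.
Verdict: Not stationary.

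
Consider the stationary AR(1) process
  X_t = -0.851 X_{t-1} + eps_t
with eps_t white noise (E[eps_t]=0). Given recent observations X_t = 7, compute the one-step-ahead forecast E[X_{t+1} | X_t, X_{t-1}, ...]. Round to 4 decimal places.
E[X_{t+1} \mid \mathcal F_t] = -5.9570

For an AR(p) model X_t = c + sum_i phi_i X_{t-i} + eps_t, the
one-step-ahead conditional mean is
  E[X_{t+1} | X_t, ...] = c + sum_i phi_i X_{t+1-i}.
Substitute known values:
  E[X_{t+1} | ...] = (-0.851) * (7)
                   = -5.9570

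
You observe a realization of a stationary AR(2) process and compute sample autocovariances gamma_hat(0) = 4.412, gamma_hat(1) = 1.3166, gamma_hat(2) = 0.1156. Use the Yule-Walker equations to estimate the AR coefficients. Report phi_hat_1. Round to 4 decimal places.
\hat\phi_{1} = 0.3190

The Yule-Walker equations for an AR(p) process read, in matrix form,
  Gamma_p phi = r_p,   with   (Gamma_p)_{ij} = gamma(|i - j|),
                       (r_p)_i = gamma(i),   i,j = 1..p.
Substitute the sample gammas (Toeplitz matrix and right-hand side of size 2):
  Gamma_p = [[4.412, 1.3166], [1.3166, 4.412]]
  r_p     = [1.3166, 0.1156]
Written out:
  4.412 phi_1 + 1.3166 phi_2 = 1.3166
  1.3166 phi_1 + 4.412 phi_2 = 0.1156
Solve by Cramer's rule:
  det = gamma(0)^2 - gamma(1)^2 = (4.412)^2 - (1.3166)^2 = 19.465744 - 1.73343556 = 17.73230844
  phi_hat_1 = [gamma(1) gamma(0) - gamma(1) gamma(2)] / det = [(1.3166)(4.412) - (1.3166)(0.1156)] / 17.73230844 = 5.65664024 / 17.73230844 = 0.319
  phi_hat_2 = [gamma(0) gamma(2) - gamma(1)^2] / det = [(4.412)(0.1156) - (1.3166)^2] / 17.73230844 = -1.22340836 / 17.73230844 = -0.069
So phi_hat = [0.3190, -0.0690].
Therefore phi_hat_1 = 0.3190.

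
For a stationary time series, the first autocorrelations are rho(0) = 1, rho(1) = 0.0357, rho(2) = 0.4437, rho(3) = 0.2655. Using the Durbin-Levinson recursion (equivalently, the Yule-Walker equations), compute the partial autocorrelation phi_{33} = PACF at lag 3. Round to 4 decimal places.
\phi_{33} = 0.3001

The PACF at lag k is phi_{kk}, the last component of the solution
to the Yule-Walker system G_k phi = r_k where
  (G_k)_{ij} = rho(|i - j|), (r_k)_i = rho(i), i,j = 1..k.
Equivalently, Durbin-Levinson gives phi_{kk} iteratively:
  phi_{11} = rho(1)
  phi_{kk} = [rho(k) - sum_{j=1..k-1} phi_{k-1,j} rho(k-j)]
            / [1 - sum_{j=1..k-1} phi_{k-1,j} rho(j)],
  phi_{k,j} = phi_{k-1,j} - phi_{kk} phi_{k-1,k-j},  j = 1..k-1.
Step k = 1:
  phi_11 = rho(1) = 0.0357.
Step k = 2:
  phi_22 = [rho(2) - phi_11 rho(1)] / [1 - phi_11 rho(1)] = [0.4437 - (0.0357)(0.0357)] / [1 - (0.0357)(0.0357)]
         = 0.44242551 / 0.99872551 = 0.44299.
  Update: phi_21 = phi_11 - phi_22 phi_11 = 0.0357 - (0.44299)(0.0357) = 0.019885.
Step k = 3:
  phi_33 = [rho(3) - phi_21 rho(2) - phi_22 rho(1)] / [1 - phi_21 rho(1) - phi_22 rho(2)]
    numerator   = 0.2655 - (0.019885)(0.4437) - (0.44299)(0.0357) = 0.24086217
    denominator = 1 - (0.019885)(0.0357) - (0.44299)(0.4437) = 0.80273539
  phi_33 = 0.24086217 / 0.80273539 = 0.3001.
Therefore phi_{33} = 0.3001.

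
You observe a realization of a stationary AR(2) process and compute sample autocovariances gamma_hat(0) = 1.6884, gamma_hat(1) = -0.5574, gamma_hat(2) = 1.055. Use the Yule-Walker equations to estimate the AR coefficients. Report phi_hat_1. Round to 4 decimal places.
\hat\phi_{1} = -0.1390

The Yule-Walker equations for an AR(p) process read, in matrix form,
  Gamma_p phi = r_p,   with   (Gamma_p)_{ij} = gamma(|i - j|),
                       (r_p)_i = gamma(i),   i,j = 1..p.
Substitute the sample gammas (Toeplitz matrix and right-hand side of size 2):
  Gamma_p = [[1.6884, -0.5574], [-0.5574, 1.6884]]
  r_p     = [-0.5574, 1.055]
Written out:
  1.6884 phi_1 - 0.5574 phi_2 = -0.5574
  -0.5574 phi_1 + 1.6884 phi_2 = 1.055
Solve by Cramer's rule:
  det = gamma(0)^2 - gamma(1)^2 = (1.6884)^2 - (-0.5574)^2 = 2.85069456 - 0.31069476 = 2.5399998
  phi_hat_1 = [gamma(1) gamma(0) - gamma(1) gamma(2)] / det = [(-0.5574)(1.6884) - (-0.5574)(1.055)] / 2.5399998 = -0.35305716 / 2.5399998 = -0.139
  phi_hat_2 = [gamma(0) gamma(2) - gamma(1)^2] / det = [(1.6884)(1.055) - (-0.5574)^2] / 2.5399998 = 1.47056724 / 2.5399998 = 0.579
So phi_hat = [-0.1390, 0.5790].
Therefore phi_hat_1 = -0.1390.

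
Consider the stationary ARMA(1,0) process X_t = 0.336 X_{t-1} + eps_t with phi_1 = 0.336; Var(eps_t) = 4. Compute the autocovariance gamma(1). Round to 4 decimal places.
\gamma(1) = 1.5150

Multiply the model equation by X_{t-k} and take expectations. With theta_0 = psi_0 = 1 and psi_j the MA(infinity) weights, this gives
  gamma(k) - sum_i phi_i gamma(k-i) = c_k,
  c_k = sigma^2 * sum_{j=k..q} theta_j psi_{j-k}   (c_k = 0 for k > q),
using gamma(-m) = gamma(m).
Pure AR (q = 0): c_0 = sigma^2 = 4, c_k = 0 for k >= 1.
Equations for k = 0 and k = 1 (AR order 1):
  gamma(0) = phi_1 gamma(1) + c_0
  gamma(1) = phi_1 gamma(0) + c_1
Substituting the second into the first: gamma(0) (1 - phi_1^2) = c_0 + phi_1 c_1, so
  gamma(0) = c_0 / (1 - phi_1^2) = 4 / (1 - (0.336)^2) = 4 / 0.887104 = 4.509054.
  gamma(1) = phi_1 gamma(0) = (0.336)(4.509054) = 1.515042.
Therefore gamma(1) = 1.5150 (to 4 decimal places).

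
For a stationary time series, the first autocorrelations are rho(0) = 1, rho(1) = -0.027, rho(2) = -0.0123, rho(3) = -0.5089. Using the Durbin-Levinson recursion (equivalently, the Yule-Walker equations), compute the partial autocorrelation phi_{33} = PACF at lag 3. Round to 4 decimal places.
\phi_{33} = -0.5100

The PACF at lag k is phi_{kk}, the last component of the solution
to the Yule-Walker system G_k phi = r_k where
  (G_k)_{ij} = rho(|i - j|), (r_k)_i = rho(i), i,j = 1..k.
Equivalently, Durbin-Levinson gives phi_{kk} iteratively:
  phi_{11} = rho(1)
  phi_{kk} = [rho(k) - sum_{j=1..k-1} phi_{k-1,j} rho(k-j)]
            / [1 - sum_{j=1..k-1} phi_{k-1,j} rho(j)],
  phi_{k,j} = phi_{k-1,j} - phi_{kk} phi_{k-1,k-j},  j = 1..k-1.
Step k = 1:
  phi_11 = rho(1) = -0.027.
Step k = 2:
  phi_22 = [rho(2) - phi_11 rho(1)] / [1 - phi_11 rho(1)] = [-0.0123 - (-0.027)(-0.027)] / [1 - (-0.027)(-0.027)]
         = -0.013029 / 0.999271 = -0.013039.
  Update: phi_21 = phi_11 - phi_22 phi_11 = -0.027 - (-0.013039)(-0.027) = -0.027352.
Step k = 3:
  phi_33 = [rho(3) - phi_21 rho(2) - phi_22 rho(1)] / [1 - phi_21 rho(1) - phi_22 rho(2)]
    numerator   = -0.5089 - (-0.027352)(-0.0123) - (-0.013039)(-0.027) = -0.50958847
    denominator = 1 - (-0.027352)(-0.027) - (-0.013039)(-0.0123) = 0.99910112
  phi_33 = -0.50958847 / 0.99910112 = -0.51.
Therefore phi_{33} = -0.5100.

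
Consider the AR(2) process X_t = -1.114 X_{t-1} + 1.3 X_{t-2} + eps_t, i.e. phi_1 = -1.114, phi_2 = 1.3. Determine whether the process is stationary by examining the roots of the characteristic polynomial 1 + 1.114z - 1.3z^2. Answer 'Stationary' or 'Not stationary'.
\text{Not stationary}

The AR(p) characteristic polynomial is P(z) = 1 + 1.114z - 1.3z^2.
Stationarity requires all roots to lie outside the unit circle, i.e. |z| > 1 for every root.
Set 1 + (1.114) z + (-1.3) z^2 = 0, i.e. a z^2 + b z + c = 0 with a = -1.3, b = 1.114, c = 1.
Discriminant D = b^2 - 4ac = (1.114)^2 - 4*(-1.3)*1 = 1.240996 - (-5.2) = 6.440996.
D >= 0, so the roots are real: z = (-b +/- sqrt(D)) / (2a) = (-1.114 +/- 2.537912) / (-2.6).
  z_1 = (-1.114 + 2.537912) / (-2.6) = -0.5477,   |z_1| = 0.5477.
  z_2 = (-1.114 - 2.537912) / (-2.6) = 1.4046,   |z_2| = 1.4046.
Moduli of all roots: 0.5477, 1.4046.
All moduli strictly greater than 1? No.
Verdict: Not stationary.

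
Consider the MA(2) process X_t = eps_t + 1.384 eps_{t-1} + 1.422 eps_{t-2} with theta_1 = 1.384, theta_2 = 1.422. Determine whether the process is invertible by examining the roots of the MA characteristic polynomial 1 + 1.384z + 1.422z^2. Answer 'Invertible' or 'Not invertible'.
\text{Not invertible}

The MA(q) characteristic polynomial is P(z) = 1 + 1.384z + 1.422z^2.
Invertibility requires all roots to lie outside the unit circle, i.e. |z| > 1 for every root.
Set 1 + (1.384) z + (1.422) z^2 = 0, i.e. a z^2 + b z + c = 0 with a = 1.422, b = 1.384, c = 1.
Discriminant D = b^2 - 4ac = (1.384)^2 - 4*(1.422)*1 = 1.915456 - (5.688) = -3.772544.
D < 0, so the roots are the complex-conjugate pair z = (-b +/- i sqrt(-D)) / (2a) = -0.4866 +/- 0.6829i.
For a conjugate pair |z|^2 = z * conj(z) = (product of roots) = c/a = 1/(1.422) = 0.703235, so |z| = sqrt(0.703235) = 0.8386 for both roots.
Moduli of all roots: 0.8386, 0.8386.
All moduli strictly greater than 1? No.
Verdict: Not invertible.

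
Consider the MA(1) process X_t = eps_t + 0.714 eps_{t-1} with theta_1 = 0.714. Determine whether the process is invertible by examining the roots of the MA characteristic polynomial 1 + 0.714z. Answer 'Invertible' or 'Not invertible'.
\text{Invertible}

The MA(q) characteristic polynomial is P(z) = 1 + 0.714z.
Invertibility requires all roots to lie outside the unit circle, i.e. |z| > 1 for every root.
This is linear in z: 1 + (0.714) z = 0  =>  z = -1/(0.714) = -1.40056,  |z| = 1.40056.
Moduli of all roots: 1.4006.
All moduli strictly greater than 1? Yes.
Verdict: Invertible.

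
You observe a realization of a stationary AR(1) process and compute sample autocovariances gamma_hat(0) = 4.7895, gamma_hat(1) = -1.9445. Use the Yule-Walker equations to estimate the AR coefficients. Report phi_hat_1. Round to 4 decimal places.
\hat\phi_{1} = -0.4060

The Yule-Walker equations for an AR(p) process read, in matrix form,
  Gamma_p phi = r_p,   with   (Gamma_p)_{ij} = gamma(|i - j|),
                       (r_p)_i = gamma(i),   i,j = 1..p.
Substitute the sample gammas (Toeplitz matrix and right-hand side of size 1):
  Gamma_p = [[4.7895]]
  r_p     = [-1.9445]
With p = 1 this is the single equation gamma(0) phi_1 = gamma(1):
  phi_hat_1 = gamma(1) / gamma(0) = -1.9445 / 4.7895 = -0.4060.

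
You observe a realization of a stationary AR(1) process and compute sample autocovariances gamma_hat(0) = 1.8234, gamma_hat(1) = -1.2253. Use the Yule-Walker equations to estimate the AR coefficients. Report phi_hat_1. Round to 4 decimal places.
\hat\phi_{1} = -0.6720

The Yule-Walker equations for an AR(p) process read, in matrix form,
  Gamma_p phi = r_p,   with   (Gamma_p)_{ij} = gamma(|i - j|),
                       (r_p)_i = gamma(i),   i,j = 1..p.
Substitute the sample gammas (Toeplitz matrix and right-hand side of size 1):
  Gamma_p = [[1.8234]]
  r_p     = [-1.2253]
With p = 1 this is the single equation gamma(0) phi_1 = gamma(1):
  phi_hat_1 = gamma(1) / gamma(0) = -1.2253 / 1.8234 = -0.6720.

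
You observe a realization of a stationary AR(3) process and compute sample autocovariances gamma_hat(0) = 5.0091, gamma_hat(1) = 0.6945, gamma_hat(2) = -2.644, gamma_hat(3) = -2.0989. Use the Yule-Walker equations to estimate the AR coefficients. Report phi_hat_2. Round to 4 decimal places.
\hat\phi_{2} = -0.4850

The Yule-Walker equations for an AR(p) process read, in matrix form,
  Gamma_p phi = r_p,   with   (Gamma_p)_{ij} = gamma(|i - j|),
                       (r_p)_i = gamma(i),   i,j = 1..p.
Substitute the sample gammas (Toeplitz matrix and right-hand side of size 3):
  Gamma_p = [[5.0091, 0.6945, -2.644], [0.6945, 5.0091, 0.6945], [-2.644, 0.6945, 5.0091]]
  r_p     = [0.6945, -2.644, -2.0989]
Written out (R1..R3):
  (R1) 5.0091 phi_1 + 0.6945 phi_2 - 2.644 phi_3 = 0.6945
  (R2) 0.6945 phi_1 + 5.0091 phi_2 + 0.6945 phi_3 = -2.644
  (R3) -2.644 phi_1 + 0.6945 phi_2 + 5.0091 phi_3 = -2.0989
Gaussian elimination:
  R2 <- R2 - (0.6945/5.0091) R1 = R2 - (0.138648) R1:  4.912809 phi_2 + 1.061084 phi_3 = -2.740291
  R3 <- R3 - (-2.644/5.0091) R1 = R3 - (-0.527839) R1:  1.061084 phi_2 + 3.613493 phi_3 = -1.732316
  R3 <- R3 - (1.061084/4.912809) R2 = R3 - (0.215983) R2:  3.384316 phi_3 = -1.140459
Back-substitution:
  phi_hat_3 = -1.140459 / 3.384316 = -0.336983
  phi_hat_2 = (-2.740291 - (1.061084)(-0.336983)) / 4.912809 = -0.485002
  phi_hat_1 = (0.6945 - (0.6945)(-0.485002) - (-2.644)(-0.336983)) / 5.0091 = 0.028019
So phi_hat = [0.0280, -0.4850, -0.3370].
Therefore phi_hat_2 = -0.4850.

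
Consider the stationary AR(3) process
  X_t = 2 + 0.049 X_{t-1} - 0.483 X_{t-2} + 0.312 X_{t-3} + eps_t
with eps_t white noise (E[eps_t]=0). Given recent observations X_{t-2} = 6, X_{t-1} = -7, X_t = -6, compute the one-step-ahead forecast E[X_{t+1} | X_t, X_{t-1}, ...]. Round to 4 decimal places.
E[X_{t+1} \mid \mathcal F_t] = 6.9590

For an AR(p) model X_t = c + sum_i phi_i X_{t-i} + eps_t, the
one-step-ahead conditional mean is
  E[X_{t+1} | X_t, ...] = c + sum_i phi_i X_{t+1-i}.
Substitute known values:
  E[X_{t+1} | ...] = 2 + (0.049) * (-6) + (-0.483) * (-7) + (0.312) * (6)
                   = 6.9590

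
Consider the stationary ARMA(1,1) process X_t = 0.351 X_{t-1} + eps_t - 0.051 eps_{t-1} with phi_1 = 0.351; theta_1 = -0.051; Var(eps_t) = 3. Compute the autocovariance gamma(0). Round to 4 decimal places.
\gamma(0) = 3.3079

Multiply the model equation by X_{t-k} and take expectations. With theta_0 = psi_0 = 1 and psi_j the MA(infinity) weights, this gives
  gamma(k) - sum_i phi_i gamma(k-i) = c_k,
  c_k = sigma^2 * sum_{j=k..q} theta_j psi_{j-k}   (c_k = 0 for k > q),
using gamma(-m) = gamma(m).
psi-weights needed (psi_j = theta_j + sum_i phi_i psi_{j-i}):
  psi_1 = theta_1 + phi_1 = -0.051 + (0.351) = 0.3
Right-hand sides:
  c_0 = sigma^2 (1 + theta_1 psi_1) = 3 * (1 + (-0.051)(0.3)) = 3 * 0.9847 = 2.9541
  c_1 = sigma^2 theta_1 = 3 * (-0.051) = -0.153
  c_2 = 0
Equations for k = 0 and k = 1 (AR order 1):
  gamma(0) = phi_1 gamma(1) + c_0
  gamma(1) = phi_1 gamma(0) + c_1
Substituting the second into the first: gamma(0) (1 - phi_1^2) = c_0 + phi_1 c_1, so
  gamma(0) = (c_0 + phi_1 c_1) / (1 - phi_1^2) = (2.9541 + (0.351)(-0.153)) / (1 - (0.351)^2) = 2.900397 / 0.876799 = 3.307938.
Therefore gamma(0) = 3.3079 (to 4 decimal places).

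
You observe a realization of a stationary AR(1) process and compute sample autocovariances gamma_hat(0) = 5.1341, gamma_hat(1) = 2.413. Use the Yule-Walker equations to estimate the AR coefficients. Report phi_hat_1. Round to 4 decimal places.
\hat\phi_{1} = 0.4700

The Yule-Walker equations for an AR(p) process read, in matrix form,
  Gamma_p phi = r_p,   with   (Gamma_p)_{ij} = gamma(|i - j|),
                       (r_p)_i = gamma(i),   i,j = 1..p.
Substitute the sample gammas (Toeplitz matrix and right-hand side of size 1):
  Gamma_p = [[5.1341]]
  r_p     = [2.413]
With p = 1 this is the single equation gamma(0) phi_1 = gamma(1):
  phi_hat_1 = gamma(1) / gamma(0) = 2.413 / 5.1341 = 0.4700.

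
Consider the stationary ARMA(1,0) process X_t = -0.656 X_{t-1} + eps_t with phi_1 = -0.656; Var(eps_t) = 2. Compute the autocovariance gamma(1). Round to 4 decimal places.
\gamma(1) = -2.3031

Multiply the model equation by X_{t-k} and take expectations. With theta_0 = psi_0 = 1 and psi_j the MA(infinity) weights, this gives
  gamma(k) - sum_i phi_i gamma(k-i) = c_k,
  c_k = sigma^2 * sum_{j=k..q} theta_j psi_{j-k}   (c_k = 0 for k > q),
using gamma(-m) = gamma(m).
Pure AR (q = 0): c_0 = sigma^2 = 2, c_k = 0 for k >= 1.
Equations for k = 0 and k = 1 (AR order 1):
  gamma(0) = phi_1 gamma(1) + c_0
  gamma(1) = phi_1 gamma(0) + c_1
Substituting the second into the first: gamma(0) (1 - phi_1^2) = c_0 + phi_1 c_1, so
  gamma(0) = c_0 / (1 - phi_1^2) = 2 / (1 - (-0.656)^2) = 2 / 0.569664 = 3.510841.
  gamma(1) = phi_1 gamma(0) = (-0.656)(3.510841) = -2.303112.
Therefore gamma(1) = -2.3031 (to 4 decimal places).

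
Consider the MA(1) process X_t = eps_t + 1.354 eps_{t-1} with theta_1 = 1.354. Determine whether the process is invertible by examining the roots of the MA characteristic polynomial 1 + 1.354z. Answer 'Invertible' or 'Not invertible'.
\text{Not invertible}

The MA(q) characteristic polynomial is P(z) = 1 + 1.354z.
Invertibility requires all roots to lie outside the unit circle, i.e. |z| > 1 for every root.
This is linear in z: 1 + (1.354) z = 0  =>  z = -1/(1.354) = -0.738552,  |z| = 0.738552.
Moduli of all roots: 0.7386.
All moduli strictly greater than 1? No.
Verdict: Not invertible.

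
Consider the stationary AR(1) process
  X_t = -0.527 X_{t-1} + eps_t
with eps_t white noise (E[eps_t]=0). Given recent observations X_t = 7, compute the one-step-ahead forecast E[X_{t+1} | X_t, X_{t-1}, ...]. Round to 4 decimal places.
E[X_{t+1} \mid \mathcal F_t] = -3.6890

For an AR(p) model X_t = c + sum_i phi_i X_{t-i} + eps_t, the
one-step-ahead conditional mean is
  E[X_{t+1} | X_t, ...] = c + sum_i phi_i X_{t+1-i}.
Substitute known values:
  E[X_{t+1} | ...] = (-0.527) * (7)
                   = -3.6890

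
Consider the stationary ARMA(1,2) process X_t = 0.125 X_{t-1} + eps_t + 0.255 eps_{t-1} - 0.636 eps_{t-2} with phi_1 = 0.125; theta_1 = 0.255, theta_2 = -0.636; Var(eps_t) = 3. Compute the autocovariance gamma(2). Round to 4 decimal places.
\gamma(2) = -1.8329

Multiply the model equation by X_{t-k} and take expectations. With theta_0 = psi_0 = 1 and psi_j the MA(infinity) weights, this gives
  gamma(k) - sum_i phi_i gamma(k-i) = c_k,
  c_k = sigma^2 * sum_{j=k..q} theta_j psi_{j-k}   (c_k = 0 for k > q),
using gamma(-m) = gamma(m).
psi-weights needed (psi_j = theta_j + sum_i phi_i psi_{j-i}):
  psi_1 = theta_1 + phi_1 = 0.255 + (0.125) = 0.38
  psi_2 = theta_2 + phi_1 psi_1 = -0.636 + (0.125)(0.38) = -0.5885
Right-hand sides:
  c_0 = sigma^2 (1 + theta_1 psi_1 + theta_2 psi_2) = 3 * (1 + (0.255)(0.38) + (-0.636)(-0.5885)) = 3 * 1.471186 = 4.413558
  c_1 = sigma^2 (theta_1 + theta_2 psi_1) = 3 * (0.255 + (-0.636)(0.38)) = 0.03996
  c_2 = sigma^2 theta_2 = 3 * (-0.636) = -1.908
Equations for k = 0 and k = 1 (AR order 1):
  gamma(0) = phi_1 gamma(1) + c_0
  gamma(1) = phi_1 gamma(0) + c_1
Substituting the second into the first: gamma(0) (1 - phi_1^2) = c_0 + phi_1 c_1, so
  gamma(0) = (c_0 + phi_1 c_1) / (1 - phi_1^2) = (4.413558 + (0.125)(0.03996)) / (1 - (0.125)^2) = 4.418553 / 0.984375 = 4.488689.
  gamma(1) = phi_1 gamma(0) + c_1 = (0.125)(4.488689) + (0.03996) = 0.601046.
For k = 2: gamma(2) = phi_1 gamma(1) + c_2
  = (0.125)(0.601046) + (-1.908) = -1.832869.
Therefore gamma(2) = -1.8329 (to 4 decimal places).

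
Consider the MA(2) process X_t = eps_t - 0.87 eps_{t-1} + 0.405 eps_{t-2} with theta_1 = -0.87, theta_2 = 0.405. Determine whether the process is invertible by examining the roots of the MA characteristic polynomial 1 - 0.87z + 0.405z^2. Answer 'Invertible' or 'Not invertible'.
\text{Invertible}

The MA(q) characteristic polynomial is P(z) = 1 - 0.87z + 0.405z^2.
Invertibility requires all roots to lie outside the unit circle, i.e. |z| > 1 for every root.
Set 1 + (-0.87) z + (0.405) z^2 = 0, i.e. a z^2 + b z + c = 0 with a = 0.405, b = -0.87, c = 1.
Discriminant D = b^2 - 4ac = (-0.87)^2 - 4*(0.405)*1 = 0.7569 - (1.62) = -0.8631.
D < 0, so the roots are the complex-conjugate pair z = (-b +/- i sqrt(-D)) / (2a) = 1.0741 +/- 1.147i.
For a conjugate pair |z|^2 = z * conj(z) = (product of roots) = c/a = 1/(0.405) = 2.469136, so |z| = sqrt(2.469136) = 1.5713 for both roots.
Moduli of all roots: 1.5713, 1.5713.
All moduli strictly greater than 1? Yes.
Verdict: Invertible.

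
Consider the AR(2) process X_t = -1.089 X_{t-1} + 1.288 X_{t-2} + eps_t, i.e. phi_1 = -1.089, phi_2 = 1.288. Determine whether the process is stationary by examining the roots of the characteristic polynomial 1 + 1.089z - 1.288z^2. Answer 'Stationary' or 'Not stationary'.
\text{Not stationary}

The AR(p) characteristic polynomial is P(z) = 1 + 1.089z - 1.288z^2.
Stationarity requires all roots to lie outside the unit circle, i.e. |z| > 1 for every root.
Set 1 + (1.089) z + (-1.288) z^2 = 0, i.e. a z^2 + b z + c = 0 with a = -1.288, b = 1.089, c = 1.
Discriminant D = b^2 - 4ac = (1.089)^2 - 4*(-1.288)*1 = 1.185921 - (-5.152) = 6.337921.
D >= 0, so the roots are real: z = (-b +/- sqrt(D)) / (2a) = (-1.089 +/- 2.517523) / (-2.576).
  z_1 = (-1.089 + 2.517523) / (-2.576) = -0.5546,   |z_1| = 0.5546.
  z_2 = (-1.089 - 2.517523) / (-2.576) = 1.4,   |z_2| = 1.4.
Moduli of all roots: 0.5546, 1.4000.
All moduli strictly greater than 1? No.
Verdict: Not stationary.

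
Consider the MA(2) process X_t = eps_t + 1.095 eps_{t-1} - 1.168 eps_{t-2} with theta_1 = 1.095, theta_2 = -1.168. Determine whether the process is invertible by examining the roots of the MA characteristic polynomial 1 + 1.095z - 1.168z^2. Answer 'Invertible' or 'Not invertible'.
\text{Not invertible}

The MA(q) characteristic polynomial is P(z) = 1 + 1.095z - 1.168z^2.
Invertibility requires all roots to lie outside the unit circle, i.e. |z| > 1 for every root.
Set 1 + (1.095) z + (-1.168) z^2 = 0, i.e. a z^2 + b z + c = 0 with a = -1.168, b = 1.095, c = 1.
Discriminant D = b^2 - 4ac = (1.095)^2 - 4*(-1.168)*1 = 1.199025 - (-4.672) = 5.871025.
D >= 0, so the roots are real: z = (-b +/- sqrt(D)) / (2a) = (-1.095 +/- 2.42302) / (-2.336).
  z_1 = (-1.095 + 2.42302) / (-2.336) = -0.5685,   |z_1| = 0.5685.
  z_2 = (-1.095 - 2.42302) / (-2.336) = 1.506,   |z_2| = 1.506.
Moduli of all roots: 0.5685, 1.5060.
All moduli strictly greater than 1? No.
Verdict: Not invertible.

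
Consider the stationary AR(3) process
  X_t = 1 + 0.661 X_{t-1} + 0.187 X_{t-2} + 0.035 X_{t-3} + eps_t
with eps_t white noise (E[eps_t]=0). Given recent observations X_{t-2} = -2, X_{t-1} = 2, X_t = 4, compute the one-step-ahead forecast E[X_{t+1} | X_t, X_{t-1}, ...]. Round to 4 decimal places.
E[X_{t+1} \mid \mathcal F_t] = 3.9480

For an AR(p) model X_t = c + sum_i phi_i X_{t-i} + eps_t, the
one-step-ahead conditional mean is
  E[X_{t+1} | X_t, ...] = c + sum_i phi_i X_{t+1-i}.
Substitute known values:
  E[X_{t+1} | ...] = 1 + (0.661) * (4) + (0.187) * (2) + (0.035) * (-2)
                   = 3.9480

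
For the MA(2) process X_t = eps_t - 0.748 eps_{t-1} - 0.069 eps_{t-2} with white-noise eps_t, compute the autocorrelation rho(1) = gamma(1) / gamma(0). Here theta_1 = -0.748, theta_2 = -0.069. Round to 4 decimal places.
\rho(1) = -0.4452

For an MA(q) process with theta_0 = 1, the autocovariance is
  gamma(k) = sigma^2 * sum_{i=0..q-k} theta_i * theta_{i+k},
and rho(k) = gamma(k) / gamma(0). Sigma^2 cancels.
  numerator   = (1)*(-0.748) + (-0.748)*(-0.069) = -0.696388.
  denominator = (1)^2 + (-0.748)^2 + (-0.069)^2 = 1.564265.
  rho(1) = -0.696388 / 1.564265 = -0.4452.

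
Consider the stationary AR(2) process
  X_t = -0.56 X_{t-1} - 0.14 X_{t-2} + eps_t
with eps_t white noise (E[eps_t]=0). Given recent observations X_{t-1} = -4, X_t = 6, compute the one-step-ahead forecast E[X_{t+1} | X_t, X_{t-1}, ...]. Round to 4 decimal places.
E[X_{t+1} \mid \mathcal F_t] = -2.8000

For an AR(p) model X_t = c + sum_i phi_i X_{t-i} + eps_t, the
one-step-ahead conditional mean is
  E[X_{t+1} | X_t, ...] = c + sum_i phi_i X_{t+1-i}.
Substitute known values:
  E[X_{t+1} | ...] = (-0.56) * (6) + (-0.14) * (-4)
                   = -2.8000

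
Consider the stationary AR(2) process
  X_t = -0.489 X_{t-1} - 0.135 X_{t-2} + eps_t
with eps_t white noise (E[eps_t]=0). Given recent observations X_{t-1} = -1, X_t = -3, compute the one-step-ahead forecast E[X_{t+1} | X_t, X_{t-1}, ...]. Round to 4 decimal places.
E[X_{t+1} \mid \mathcal F_t] = 1.6020

For an AR(p) model X_t = c + sum_i phi_i X_{t-i} + eps_t, the
one-step-ahead conditional mean is
  E[X_{t+1} | X_t, ...] = c + sum_i phi_i X_{t+1-i}.
Substitute known values:
  E[X_{t+1} | ...] = (-0.489) * (-3) + (-0.135) * (-1)
                   = 1.6020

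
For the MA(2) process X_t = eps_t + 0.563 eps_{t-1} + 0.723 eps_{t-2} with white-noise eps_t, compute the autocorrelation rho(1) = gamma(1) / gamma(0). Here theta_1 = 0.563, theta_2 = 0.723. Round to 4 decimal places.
\rho(1) = 0.5273

For an MA(q) process with theta_0 = 1, the autocovariance is
  gamma(k) = sigma^2 * sum_{i=0..q-k} theta_i * theta_{i+k},
and rho(k) = gamma(k) / gamma(0). Sigma^2 cancels.
  numerator   = (1)*(0.563) + (0.563)*(0.723) = 0.970049.
  denominator = (1)^2 + (0.563)^2 + (0.723)^2 = 1.839698.
  rho(1) = 0.970049 / 1.839698 = 0.5273.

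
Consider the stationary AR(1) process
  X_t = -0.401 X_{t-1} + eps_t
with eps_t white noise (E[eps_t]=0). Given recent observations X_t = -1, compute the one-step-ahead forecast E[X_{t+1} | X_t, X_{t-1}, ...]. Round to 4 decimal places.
E[X_{t+1} \mid \mathcal F_t] = 0.4010

For an AR(p) model X_t = c + sum_i phi_i X_{t-i} + eps_t, the
one-step-ahead conditional mean is
  E[X_{t+1} | X_t, ...] = c + sum_i phi_i X_{t+1-i}.
Substitute known values:
  E[X_{t+1} | ...] = (-0.401) * (-1)
                   = 0.4010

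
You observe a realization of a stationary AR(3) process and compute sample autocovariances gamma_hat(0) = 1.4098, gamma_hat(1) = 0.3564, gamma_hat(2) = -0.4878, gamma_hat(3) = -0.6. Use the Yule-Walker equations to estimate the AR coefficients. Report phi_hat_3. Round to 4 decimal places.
\hat\phi_{3} = -0.2500

The Yule-Walker equations for an AR(p) process read, in matrix form,
  Gamma_p phi = r_p,   with   (Gamma_p)_{ij} = gamma(|i - j|),
                       (r_p)_i = gamma(i),   i,j = 1..p.
Substitute the sample gammas (Toeplitz matrix and right-hand side of size 3):
  Gamma_p = [[1.4098, 0.3564, -0.4878], [0.3564, 1.4098, 0.3564], [-0.4878, 0.3564, 1.4098]]
  r_p     = [0.3564, -0.4878, -0.6]
Written out (R1..R3):
  (R1) 1.4098 phi_1 + 0.3564 phi_2 - 0.4878 phi_3 = 0.3564
  (R2) 0.3564 phi_1 + 1.4098 phi_2 + 0.3564 phi_3 = -0.4878
  (R3) -0.4878 phi_1 + 0.3564 phi_2 + 1.4098 phi_3 = -0.6
Gaussian elimination:
  R2 <- R2 - (0.3564/1.4098) R1 = R2 - (0.252802) R1:  1.319701 phi_2 + 0.479717 phi_3 = -0.577899
  R3 <- R3 - (-0.4878/1.4098) R1 = R3 - (-0.346007) R1:  0.479717 phi_2 + 1.241018 phi_3 = -0.476683
  R3 <- R3 - (0.479717/1.319701) R2 = R3 - (0.363504) R2:  1.066639 phi_3 = -0.266615
Back-substitution:
  phi_hat_3 = -0.266615 / 1.066639 = -0.249958
  phi_hat_2 = (-0.577899 - (0.479717)(-0.249958)) / 1.319701 = -0.34704
  phi_hat_1 = (0.3564 - (0.3564)(-0.34704) - (-0.4878)(-0.249958)) / 1.4098 = 0.254047
So phi_hat = [0.2540, -0.3470, -0.2500].
Therefore phi_hat_3 = -0.2500.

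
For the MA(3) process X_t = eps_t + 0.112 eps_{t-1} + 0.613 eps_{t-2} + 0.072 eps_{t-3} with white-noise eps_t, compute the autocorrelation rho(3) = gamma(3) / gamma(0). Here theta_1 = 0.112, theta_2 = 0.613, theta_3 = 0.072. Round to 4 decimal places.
\rho(3) = 0.0517

For an MA(q) process with theta_0 = 1, the autocovariance is
  gamma(k) = sigma^2 * sum_{i=0..q-k} theta_i * theta_{i+k},
and rho(k) = gamma(k) / gamma(0). Sigma^2 cancels.
  numerator   = (1)*(0.072) = 0.072.
  denominator = (1)^2 + (0.112)^2 + (0.613)^2 + (0.072)^2 = 1.393497.
  rho(3) = 0.072 / 1.393497 = 0.0517.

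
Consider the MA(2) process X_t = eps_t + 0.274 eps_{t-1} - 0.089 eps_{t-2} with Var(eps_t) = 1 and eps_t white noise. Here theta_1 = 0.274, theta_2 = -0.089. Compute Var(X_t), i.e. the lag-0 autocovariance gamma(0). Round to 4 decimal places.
\gamma(0) = 1.0830

For an MA(q) process X_t = eps_t + sum_i theta_i eps_{t-i} with
Var(eps_t) = sigma^2, the variance is
  gamma(0) = sigma^2 * (1 + sum_i theta_i^2).
  sum_i theta_i^2 = (0.274)^2 + (-0.089)^2 = 0.075076 + 0.007921 = 0.082997.
  gamma(0) = 1 * (1 + 0.082997) = 1 * 1.082997 = 1.082997, which rounds to 1.0830.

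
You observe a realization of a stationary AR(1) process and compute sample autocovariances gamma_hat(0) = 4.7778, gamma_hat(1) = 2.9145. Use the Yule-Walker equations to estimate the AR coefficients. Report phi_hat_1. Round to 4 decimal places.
\hat\phi_{1} = 0.6100

The Yule-Walker equations for an AR(p) process read, in matrix form,
  Gamma_p phi = r_p,   with   (Gamma_p)_{ij} = gamma(|i - j|),
                       (r_p)_i = gamma(i),   i,j = 1..p.
Substitute the sample gammas (Toeplitz matrix and right-hand side of size 1):
  Gamma_p = [[4.7778]]
  r_p     = [2.9145]
With p = 1 this is the single equation gamma(0) phi_1 = gamma(1):
  phi_hat_1 = gamma(1) / gamma(0) = 2.9145 / 4.7778 = 0.6100.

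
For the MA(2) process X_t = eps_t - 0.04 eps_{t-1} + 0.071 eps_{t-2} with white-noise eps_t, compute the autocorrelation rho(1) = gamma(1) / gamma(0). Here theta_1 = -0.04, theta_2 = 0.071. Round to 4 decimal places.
\rho(1) = -0.0426

For an MA(q) process with theta_0 = 1, the autocovariance is
  gamma(k) = sigma^2 * sum_{i=0..q-k} theta_i * theta_{i+k},
and rho(k) = gamma(k) / gamma(0). Sigma^2 cancels.
  numerator   = (1)*(-0.04) + (-0.04)*(0.071) = -0.04284.
  denominator = (1)^2 + (-0.04)^2 + (0.071)^2 = 1.006641.
  rho(1) = -0.04284 / 1.006641 = -0.0426.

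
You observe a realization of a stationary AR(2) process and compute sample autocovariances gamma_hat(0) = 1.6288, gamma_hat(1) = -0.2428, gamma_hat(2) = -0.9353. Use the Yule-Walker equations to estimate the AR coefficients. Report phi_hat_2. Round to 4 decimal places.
\hat\phi_{2} = -0.6100

The Yule-Walker equations for an AR(p) process read, in matrix form,
  Gamma_p phi = r_p,   with   (Gamma_p)_{ij} = gamma(|i - j|),
                       (r_p)_i = gamma(i),   i,j = 1..p.
Substitute the sample gammas (Toeplitz matrix and right-hand side of size 2):
  Gamma_p = [[1.6288, -0.2428], [-0.2428, 1.6288]]
  r_p     = [-0.2428, -0.9353]
Written out:
  1.6288 phi_1 - 0.2428 phi_2 = -0.2428
  -0.2428 phi_1 + 1.6288 phi_2 = -0.9353
Solve by Cramer's rule:
  det = gamma(0)^2 - gamma(1)^2 = (1.6288)^2 - (-0.2428)^2 = 2.65298944 - 0.05895184 = 2.5940376
  phi_hat_1 = [gamma(1) gamma(0) - gamma(1) gamma(2)] / det = [(-0.2428)(1.6288) - (-0.2428)(-0.9353)] / 2.5940376 = -0.62256348 / 2.5940376 = -0.24
  phi_hat_2 = [gamma(0) gamma(2) - gamma(1)^2] / det = [(1.6288)(-0.9353) - (-0.2428)^2] / 2.5940376 = -1.58236848 / 2.5940376 = -0.61
So phi_hat = [-0.2400, -0.6100].
Therefore phi_hat_2 = -0.6100.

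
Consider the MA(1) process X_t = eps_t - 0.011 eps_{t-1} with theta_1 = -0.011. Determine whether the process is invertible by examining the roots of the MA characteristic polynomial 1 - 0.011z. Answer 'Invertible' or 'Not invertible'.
\text{Invertible}

The MA(q) characteristic polynomial is P(z) = 1 - 0.011z.
Invertibility requires all roots to lie outside the unit circle, i.e. |z| > 1 for every root.
This is linear in z: 1 + (-0.011) z = 0  =>  z = -1/(-0.011) = 90.909091,  |z| = 90.909091.
Moduli of all roots: 90.9091.
All moduli strictly greater than 1? Yes.
Verdict: Invertible.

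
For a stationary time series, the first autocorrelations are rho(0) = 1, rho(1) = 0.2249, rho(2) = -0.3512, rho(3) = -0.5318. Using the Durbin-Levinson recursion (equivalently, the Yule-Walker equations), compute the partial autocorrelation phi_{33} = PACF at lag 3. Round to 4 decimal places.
\phi_{33} = -0.4160

The PACF at lag k is phi_{kk}, the last component of the solution
to the Yule-Walker system G_k phi = r_k where
  (G_k)_{ij} = rho(|i - j|), (r_k)_i = rho(i), i,j = 1..k.
Equivalently, Durbin-Levinson gives phi_{kk} iteratively:
  phi_{11} = rho(1)
  phi_{kk} = [rho(k) - sum_{j=1..k-1} phi_{k-1,j} rho(k-j)]
            / [1 - sum_{j=1..k-1} phi_{k-1,j} rho(j)],
  phi_{k,j} = phi_{k-1,j} - phi_{kk} phi_{k-1,k-j},  j = 1..k-1.
Step k = 1:
  phi_11 = rho(1) = 0.2249.
Step k = 2:
  phi_22 = [rho(2) - phi_11 rho(1)] / [1 - phi_11 rho(1)] = [-0.3512 - (0.2249)(0.2249)] / [1 - (0.2249)(0.2249)]
         = -0.40178001 / 0.94941999 = -0.423185.
  Update: phi_21 = phi_11 - phi_22 phi_11 = 0.2249 - (-0.423185)(0.2249) = 0.320074.
Step k = 3:
  phi_33 = [rho(3) - phi_21 rho(2) - phi_22 rho(1)] / [1 - phi_21 rho(1) - phi_22 rho(2)]
    numerator   = -0.5318 - (0.320074)(-0.3512) - (-0.423185)(0.2249) = -0.32421569
    denominator = 1 - (0.320074)(0.2249) - (-0.423185)(-0.3512) = 0.77939284
  phi_33 = -0.32421569 / 0.77939284 = -0.416.
Therefore phi_{33} = -0.4160.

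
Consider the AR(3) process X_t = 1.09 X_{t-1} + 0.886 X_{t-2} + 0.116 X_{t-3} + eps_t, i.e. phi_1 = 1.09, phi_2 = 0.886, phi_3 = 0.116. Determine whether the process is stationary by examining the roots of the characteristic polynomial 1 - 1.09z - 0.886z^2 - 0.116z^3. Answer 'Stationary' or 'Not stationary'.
\text{Not stationary}

The AR(p) characteristic polynomial is P(z) = 1 - 1.09z - 0.886z^2 - 0.116z^3.
Stationarity requires all roots to lie outside the unit circle, i.e. |z| > 1 for every root.
Degree 3: look for a simple real root z0 first, then factor out (1 - z/z0) and solve the remaining quadratic.
Testing z0 = -2.5: P(-2.5) = 1 + (-1.09)(-2.5) + (-0.886)(-2.5)^2 + (-0.116)(-2.5)^3
  = 1 + (2.725) + (-5.5375) + (1.8125) = 0.  So z_0 = -2.5 is a root, |z_0| = 2.5.
Divide out the factor (1 + 0.4 z) = (1 - z/z0) (since 1/z0 = -0.4):
  P(z) = (1 + 0.4 z)(1 + (-1.49) z + (-0.29) z^2)
  [check: z-coef -1.49 - (-0.4) = -1.09; z^2-coef -0.29 - (-0.4)(-1.49) = -0.886; z^3-coef -(-0.4)(-0.29) = -0.116.]
Remaining roots from the quadratic factor 1 + (-1.49) z + (-0.29) z^2:
  Set 1 + (-1.49) z + (-0.29) z^2 = 0, i.e. a z^2 + b z + c = 0 with a = -0.29, b = -1.49, c = 1.
  Discriminant D = b^2 - 4ac = (-1.49)^2 - 4*(-0.29)*1 = 2.2201 - (-1.16) = 3.3801.
  D >= 0, so the roots are real: z = (-b +/- sqrt(D)) / (2a) = (1.49 +/- 1.838505) / (-0.58).
    z_1 = (1.49 + 1.838505) / (-0.58) = -5.7388,   |z_1| = 5.7388.
    z_2 = (1.49 - 1.838505) / (-0.58) = 0.6009,   |z_2| = 0.6009.
Moduli of all roots: 2.5000, 5.7388, 0.6009.
All moduli strictly greater than 1? No.
Verdict: Not stationary.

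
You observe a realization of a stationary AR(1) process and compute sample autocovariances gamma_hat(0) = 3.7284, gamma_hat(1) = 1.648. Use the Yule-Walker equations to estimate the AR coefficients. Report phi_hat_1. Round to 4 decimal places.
\hat\phi_{1} = 0.4420

The Yule-Walker equations for an AR(p) process read, in matrix form,
  Gamma_p phi = r_p,   with   (Gamma_p)_{ij} = gamma(|i - j|),
                       (r_p)_i = gamma(i),   i,j = 1..p.
Substitute the sample gammas (Toeplitz matrix and right-hand side of size 1):
  Gamma_p = [[3.7284]]
  r_p     = [1.648]
With p = 1 this is the single equation gamma(0) phi_1 = gamma(1):
  phi_hat_1 = gamma(1) / gamma(0) = 1.648 / 3.7284 = 0.4420.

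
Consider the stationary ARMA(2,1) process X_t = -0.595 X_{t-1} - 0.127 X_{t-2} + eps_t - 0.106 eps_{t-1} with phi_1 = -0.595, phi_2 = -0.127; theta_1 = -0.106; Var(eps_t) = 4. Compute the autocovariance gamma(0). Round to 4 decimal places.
\gamma(0) = 6.3309

Multiply the model equation by X_{t-k} and take expectations. With theta_0 = psi_0 = 1 and psi_j the MA(infinity) weights, this gives
  gamma(k) - sum_i phi_i gamma(k-i) = c_k,
  c_k = sigma^2 * sum_{j=k..q} theta_j psi_{j-k}   (c_k = 0 for k > q),
using gamma(-m) = gamma(m).
psi-weights needed (psi_j = theta_j + sum_i phi_i psi_{j-i}):
  psi_1 = theta_1 + phi_1 = -0.106 + (-0.595) = -0.701
Right-hand sides:
  c_0 = sigma^2 (1 + theta_1 psi_1) = 4 * (1 + (-0.106)(-0.701)) = 4 * 1.074306 = 4.297224
  c_1 = sigma^2 theta_1 = 4 * (-0.106) = -0.424
  c_2 = 0
Equations for k = 0, 1, 2 (AR order 2, c_2 = 0):
  (E0) gamma(0) = phi_1 gamma(1) + phi_2 gamma(2) + c_0
  (E1) gamma(1) = phi_1 gamma(0) + phi_2 gamma(1) + c_1
  (E2) gamma(2) = phi_1 gamma(1) + phi_2 gamma(0)
From (E1): gamma(1) = A gamma(0) + B with
  A = phi_1 / (1 - phi_2) = -0.595 / 1.127 = -0.52795,   B = c_1 / (1 - phi_2) = -0.424 / 1.127 = -0.37622.
Insert (E2) into (E0): gamma(0) (1 - phi_2^2) = phi_1 (1 + phi_2) gamma(1) + c_0.
  phi_1 (1 + phi_2) = (-0.595)(0.873) = -0.519435,   1 - phi_2^2 = 0.983871.
Replace gamma(1) by A gamma(0) + B and collect gamma(0):
  gamma(0) [0.983871 - (-0.519435)(-0.52795)] = (-0.519435)(-0.37622) + 4.297224
  gamma(0) * 0.709635 = 4.492646
  gamma(0) = 4.492646 / 0.709635 = 6.330924.
Therefore gamma(0) = 6.3309 (to 4 decimal places).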